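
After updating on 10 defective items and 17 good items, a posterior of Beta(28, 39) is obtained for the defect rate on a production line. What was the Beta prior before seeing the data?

Under Beta–binomial conjugacy the posterior parameters are (α+s, β+f).
So α = 28 − 10 = 18 and β = 39 − 17 = 22.

Beta(18, 22)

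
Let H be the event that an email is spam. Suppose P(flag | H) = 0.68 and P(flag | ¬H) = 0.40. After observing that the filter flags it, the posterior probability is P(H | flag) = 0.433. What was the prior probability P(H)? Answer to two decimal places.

In odds form, posterior odds = prior odds × likelihood ratio, so prior odds = posterior odds ÷ LR.
Posterior odds = 0.433/(1−0.433) = 0.7637. LR = 0.68/0.40 = 1.7000.
Prior odds = 0.7637/1.7000 = 0.4492, so P(H) = 0.4492/(1+0.4492) ≈ 0.31.

P(H) = 0.31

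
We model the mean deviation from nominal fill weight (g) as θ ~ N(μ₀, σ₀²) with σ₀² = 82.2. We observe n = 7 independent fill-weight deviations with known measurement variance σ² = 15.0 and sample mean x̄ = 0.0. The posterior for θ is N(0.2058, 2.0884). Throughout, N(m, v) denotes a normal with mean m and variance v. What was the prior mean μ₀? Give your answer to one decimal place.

μ₀ = 8.1

The posterior mean is a precision-weighted average: μ_n = (τ₀μ₀ + τ_data·x̄)/(τ₀+τ_data), with τ₀=1/σ₀² and τ_data=n/σ².
Here τ₀ = 1/82.2 = 0.012165 and τ_data = 7/15.0 = 0.466667, so τ_n = 0.478832.
Rearranging for μ₀: μ₀ = (μ_n·τ_n − τ_data·x̄)/τ₀ = (0.2058·0.478832 − 0.466667·0.0) / 0.012165 = 0.098544/0.012165 ≈ 8.1.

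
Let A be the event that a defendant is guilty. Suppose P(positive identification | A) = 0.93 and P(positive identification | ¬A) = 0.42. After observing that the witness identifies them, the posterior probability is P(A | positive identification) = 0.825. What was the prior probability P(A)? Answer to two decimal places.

P(A) = 0.68

In odds form, posterior odds = prior odds × likelihood ratio, so prior odds = posterior odds ÷ LR.
Posterior odds = 0.825/(1−0.825) = 4.7143. LR = 0.93/0.42 = 2.2143.
Prior odds = 4.7143/2.2143 = 2.1290, so P(A) = 2.1290/(1+2.1290) ≈ 0.68.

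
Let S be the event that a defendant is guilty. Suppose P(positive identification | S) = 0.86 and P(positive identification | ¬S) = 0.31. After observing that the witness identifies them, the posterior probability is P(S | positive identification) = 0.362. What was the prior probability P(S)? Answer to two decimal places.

Bayes' rule in odds form gives O(S|E) = O(S)·[P(E|S)/P(E|¬S)], hence O(S) = O(S|E)/LR.
Posterior odds = 0.362/(1−0.362) = 0.5674. LR = 0.86/0.31 = 2.7742.
Prior odds = 0.5674/2.7742 = 0.2045, so P(S) = 0.2045/(1+0.2045) ≈ 0.17.

P(S) = 0.17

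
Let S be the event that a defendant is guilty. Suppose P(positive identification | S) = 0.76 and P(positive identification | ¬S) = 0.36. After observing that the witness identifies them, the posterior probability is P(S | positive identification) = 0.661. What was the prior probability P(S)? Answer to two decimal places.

P(S) = 0.48

Bayes' rule in odds form gives O(S|E) = O(S)·[P(E|S)/P(E|¬S)], hence O(S) = O(S|E)/LR.
Posterior odds = 0.661/(1−0.661) = 1.9499. LR = 0.76/0.36 = 2.1111.
Prior odds = 1.9499/2.1111 = 0.9236, so P(S) = 0.9236/(1+0.9236) ≈ 0.48.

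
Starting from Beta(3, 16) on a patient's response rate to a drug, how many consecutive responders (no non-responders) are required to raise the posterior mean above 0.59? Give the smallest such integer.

k = 21

After k responders and 0 non-responders the posterior is Beta(3+k, 16), with mean (3+k)/(3+16+k).
Set (3+k)/(19+k) > 0.59 and solve: k > (0.59·19 − 3)/(1 − 0.59) = 20.024.
The smallest integer exceeding 20.024 is 21.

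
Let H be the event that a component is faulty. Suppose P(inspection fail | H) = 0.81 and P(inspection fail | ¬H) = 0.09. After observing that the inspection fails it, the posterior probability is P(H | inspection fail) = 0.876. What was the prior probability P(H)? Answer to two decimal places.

In odds form, posterior odds = prior odds × likelihood ratio, so prior odds = posterior odds ÷ LR.
Posterior odds = 0.876/(1−0.876) = 7.0645. LR = 0.81/0.09 = 9.0000.
Prior odds = 7.0645/9.0000 = 0.7849, so P(H) = 0.7849/(1+0.7849) ≈ 0.44.

P(H) = 0.44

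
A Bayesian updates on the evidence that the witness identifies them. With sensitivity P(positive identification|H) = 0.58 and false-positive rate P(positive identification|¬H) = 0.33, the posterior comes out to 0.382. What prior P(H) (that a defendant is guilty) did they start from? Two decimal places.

In odds form, posterior odds = prior odds × likelihood ratio, so prior odds = posterior odds ÷ LR.
Posterior odds = 0.382/(1−0.382) = 0.6181. LR = 0.58/0.33 = 1.7576.
Prior odds = 0.6181/1.7576 = 0.3517, so P(H) = 0.3517/(1+0.3517) ≈ 0.26.

P(H) = 0.26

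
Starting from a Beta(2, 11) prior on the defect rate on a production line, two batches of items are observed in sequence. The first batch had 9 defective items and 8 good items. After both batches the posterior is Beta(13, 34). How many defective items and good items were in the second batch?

Sequential conjugate updates are equivalent to a single update on the pooled data, so total successes = posterior α − prior α and total failures = posterior β − prior β.
Total across both batches: 13−2=11 defective items, 34−11=23 good items.
Subtract the first batch: 11−9=2 defective items and 23−8=15 good items.

2 defective items and 15 good items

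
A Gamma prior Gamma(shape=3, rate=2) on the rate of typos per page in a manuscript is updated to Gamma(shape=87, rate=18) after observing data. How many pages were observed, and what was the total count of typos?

A Gamma(α, β) prior (rate parametrization) on a Poisson rate with n observations summing to S gives posterior Gamma(α+S, β+n).
Matching: Σxᵢ = 87 − 3 = 84 and n = 18 − 2 = 16.

n = 16 pages with total 84 typos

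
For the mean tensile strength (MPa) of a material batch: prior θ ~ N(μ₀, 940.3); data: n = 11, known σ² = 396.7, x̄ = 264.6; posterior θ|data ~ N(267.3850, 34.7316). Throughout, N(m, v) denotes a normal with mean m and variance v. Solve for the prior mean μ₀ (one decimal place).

The posterior mean is a precision-weighted average: μ_n = (τ₀μ₀ + τ_data·x̄)/(τ₀+τ_data), with τ₀=1/σ₀² and τ_data=n/σ².
Here τ₀ = 1/940.3 = 0.001063 and τ_data = 11/396.7 = 0.027729, so τ_n = 0.028792.
Rearranging for μ₀: μ₀ = (μ_n·τ_n − τ_data·x̄)/τ₀ = (267.3850·0.028792 − 0.027729·264.6) / 0.001063 = 0.361456/0.001063 ≈ 340.0.

μ₀ = 340.0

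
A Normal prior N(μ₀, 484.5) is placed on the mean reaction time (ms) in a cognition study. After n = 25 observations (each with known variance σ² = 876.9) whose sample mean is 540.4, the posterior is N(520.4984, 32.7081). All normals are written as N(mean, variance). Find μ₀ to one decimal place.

μ₀ = 245.6

With known observation variance, the Normal–Normal posterior has precision τ_n = τ₀ + n/σ² and mean μ_n = (τ₀μ₀ + (n/σ²)x̄)/τ_n.
Here τ₀ = 1/484.5 = 0.002064 and τ_data = 25/876.9 = 0.028510, so τ_n = 0.030574.
Rearranging for μ₀: μ₀ = (μ_n·τ_n − τ_data·x̄)/τ₀ = (520.4984·0.030574 − 0.028510·540.4) / 0.002064 = 0.506914/0.002064 ≈ 245.6.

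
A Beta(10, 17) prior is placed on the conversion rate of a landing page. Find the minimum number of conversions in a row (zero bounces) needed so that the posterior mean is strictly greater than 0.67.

After k conversions and 0 bounces the posterior is Beta(10+k, 17), with mean (10+k)/(10+17+k).
Set (10+k)/(27+k) > 0.67 and solve: k > (0.67·27 − 10)/(1 − 0.67) = 24.515.
The smallest integer exceeding 24.515 is 25.

k = 25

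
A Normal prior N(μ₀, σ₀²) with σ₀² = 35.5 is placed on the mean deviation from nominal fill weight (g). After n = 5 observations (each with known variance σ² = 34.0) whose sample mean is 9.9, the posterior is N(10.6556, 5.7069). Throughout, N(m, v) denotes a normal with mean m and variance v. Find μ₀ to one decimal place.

With known observation variance, the Normal–Normal posterior has precision τ_n = τ₀ + n/σ² and mean μ_n = (τ₀μ₀ + (n/σ²)x̄)/τ_n.
Here τ₀ = 1/35.5 = 0.028169 and τ_data = 5/34.0 = 0.147059, so τ_n = 0.175228.
Rearranging for μ₀: μ₀ = (μ_n·τ_n − τ_data·x̄)/τ₀ = (10.6556·0.175228 − 0.147059·9.9) / 0.028169 = 0.411275/0.028169 ≈ 14.6.

μ₀ = 14.6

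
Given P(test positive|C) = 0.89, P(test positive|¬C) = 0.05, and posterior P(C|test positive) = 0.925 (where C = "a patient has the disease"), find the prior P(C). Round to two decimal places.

In odds form, posterior odds = prior odds × likelihood ratio, so prior odds = posterior odds ÷ LR.
Posterior odds = 0.925/(1−0.925) = 12.3333. LR = 0.89/0.05 = 17.8000.
Prior odds = 12.3333/17.8000 = 0.6929, so P(C) = 0.6929/(1+0.6929) ≈ 0.41.

P(C) = 0.41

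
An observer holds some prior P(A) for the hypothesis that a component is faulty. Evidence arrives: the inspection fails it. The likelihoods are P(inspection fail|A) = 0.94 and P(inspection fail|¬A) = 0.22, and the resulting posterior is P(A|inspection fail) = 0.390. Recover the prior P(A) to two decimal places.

Bayes' rule in odds form gives O(A|E) = O(A)·[P(E|A)/P(E|¬A)], hence O(A) = O(A|E)/LR.
Posterior odds = 0.390/(1−0.390) = 0.6393. LR = 0.94/0.22 = 4.2727.
Prior odds = 0.6393/4.2727 = 0.1496, so P(A) = 0.1496/(1+0.1496) ≈ 0.13.

P(A) = 0.13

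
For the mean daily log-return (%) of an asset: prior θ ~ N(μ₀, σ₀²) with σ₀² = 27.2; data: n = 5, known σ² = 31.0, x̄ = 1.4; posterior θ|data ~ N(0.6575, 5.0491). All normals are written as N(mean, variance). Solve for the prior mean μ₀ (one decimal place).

The posterior mean is a precision-weighted average: μ_n = (τ₀μ₀ + τ_data·x̄)/(τ₀+τ_data), with τ₀=1/σ₀² and τ_data=n/σ².
Here τ₀ = 1/27.2 = 0.036765 and τ_data = 5/31.0 = 0.161290, so τ_n = 0.198055.
Rearranging for μ₀: μ₀ = (μ_n·τ_n − τ_data·x̄)/τ₀ = (0.6575·0.198055 − 0.161290·1.4) / 0.036765 = -0.095585/0.036765 ≈ -2.6.

μ₀ = -2.6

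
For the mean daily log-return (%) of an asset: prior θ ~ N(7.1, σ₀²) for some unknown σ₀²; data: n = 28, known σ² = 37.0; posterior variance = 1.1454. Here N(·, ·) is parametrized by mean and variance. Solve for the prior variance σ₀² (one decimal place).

σ₀² = 8.6

Posterior precision equals prior precision plus data precision: 1/σ_n² = 1/σ₀² + n/σ².
So 1/σ₀² = 1/1.1454 − 28/37.0 = 0.873057 − 0.756757 = 0.116300.
Hence σ₀² = 1/0.116300 ≈ 8.6.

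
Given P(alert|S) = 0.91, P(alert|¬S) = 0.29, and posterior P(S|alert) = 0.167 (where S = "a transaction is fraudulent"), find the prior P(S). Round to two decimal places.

Bayes' rule in odds form gives O(S|E) = O(S)·[P(E|S)/P(E|¬S)], hence O(S) = O(S|E)/LR.
Posterior odds = 0.167/(1−0.167) = 0.2005. LR = 0.91/0.29 = 3.1379.
Prior odds = 0.2005/3.1379 = 0.0639, so P(S) = 0.0639/(1+0.0639) ≈ 0.06.

P(S) = 0.06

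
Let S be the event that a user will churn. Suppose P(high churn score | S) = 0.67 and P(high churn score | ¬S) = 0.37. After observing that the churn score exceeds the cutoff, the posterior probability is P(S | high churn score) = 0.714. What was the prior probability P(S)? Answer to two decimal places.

In odds form, posterior odds = prior odds × likelihood ratio, so prior odds = posterior odds ÷ LR.
Posterior odds = 0.714/(1−0.714) = 2.4965. LR = 0.67/0.37 = 1.8108.
Prior odds = 2.4965/1.8108 = 1.3787, so P(S) = 1.3787/(1+1.3787) ≈ 0.58.

P(S) = 0.58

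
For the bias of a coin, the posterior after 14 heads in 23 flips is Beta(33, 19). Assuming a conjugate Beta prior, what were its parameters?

Beta(19, 10)

Beta is conjugate to the binomial likelihood: posterior = Beta(a+s, b+f).
So a = 33 − 14 = 19 and b = 19 − 9 = 10.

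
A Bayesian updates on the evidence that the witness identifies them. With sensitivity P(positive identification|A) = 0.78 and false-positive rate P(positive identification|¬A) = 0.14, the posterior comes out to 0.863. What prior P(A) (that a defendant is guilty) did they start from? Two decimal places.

Bayes' rule in odds form gives O(A|E) = O(A)·[P(E|A)/P(E|¬A)], hence O(A) = O(A|E)/LR.
Posterior odds = 0.863/(1−0.863) = 6.2993. LR = 0.78/0.14 = 5.5714.
Prior odds = 6.2993/5.5714 = 1.1306, so P(A) = 1.1306/(1+1.1306) ≈ 0.53.

P(A) = 0.53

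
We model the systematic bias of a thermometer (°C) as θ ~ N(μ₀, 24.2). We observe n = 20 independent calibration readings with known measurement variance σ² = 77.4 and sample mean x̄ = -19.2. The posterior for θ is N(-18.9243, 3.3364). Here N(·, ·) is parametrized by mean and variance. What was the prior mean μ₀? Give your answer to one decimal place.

μ₀ = -17.2

The posterior mean is a precision-weighted average: μ_n = (τ₀μ₀ + τ_data·x̄)/(τ₀+τ_data), with τ₀=1/σ₀² and τ_data=n/σ².
Here τ₀ = 1/24.2 = 0.041322 and τ_data = 20/77.4 = 0.258398, so τ_n = 0.299720.
Rearranging for μ₀: μ₀ = (μ_n·τ_n − τ_data·x̄)/τ₀ = (-18.9243·0.299720 − 0.258398·-19.2) / 0.041322 = -0.710750/0.041322 ≈ -17.2.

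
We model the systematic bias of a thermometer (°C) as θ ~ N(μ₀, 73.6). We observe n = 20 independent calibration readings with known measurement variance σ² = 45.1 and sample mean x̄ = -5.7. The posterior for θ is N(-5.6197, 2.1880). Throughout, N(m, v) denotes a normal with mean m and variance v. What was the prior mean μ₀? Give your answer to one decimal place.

The posterior mean is a precision-weighted average: μ_n = (τ₀μ₀ + τ_data·x̄)/(τ₀+τ_data), with τ₀=1/σ₀² and τ_data=n/σ².
Here τ₀ = 1/73.6 = 0.013587 and τ_data = 20/45.1 = 0.443459, so τ_n = 0.457046.
Rearranging for μ₀: μ₀ = (μ_n·τ_n − τ_data·x̄)/τ₀ = (-5.6197·0.457046 − 0.443459·-5.7) / 0.013587 = -0.040745/0.013587 ≈ -3.0.

μ₀ = -3.0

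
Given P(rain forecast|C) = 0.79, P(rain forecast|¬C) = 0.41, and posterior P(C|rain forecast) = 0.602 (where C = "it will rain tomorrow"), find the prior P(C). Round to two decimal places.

In odds form, posterior odds = prior odds × likelihood ratio, so prior odds = posterior odds ÷ LR.
Posterior odds = 0.602/(1−0.602) = 1.5126. LR = 0.79/0.41 = 1.9268.
Prior odds = 1.5126/1.9268 = 0.7850, so P(C) = 0.7850/(1+0.7850) ≈ 0.44.

P(C) = 0.44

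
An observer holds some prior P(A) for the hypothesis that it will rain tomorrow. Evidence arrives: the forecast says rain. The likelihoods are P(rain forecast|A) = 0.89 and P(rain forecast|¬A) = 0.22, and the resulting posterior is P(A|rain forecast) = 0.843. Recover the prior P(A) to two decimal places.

Bayes' rule in odds form gives O(A|E) = O(A)·[P(E|A)/P(E|¬A)], hence O(A) = O(A|E)/LR.
Posterior odds = 0.843/(1−0.843) = 5.3694. LR = 0.89/0.22 = 4.0455.
Prior odds = 5.3694/4.0455 = 1.3273, so P(A) = 1.3273/(1+1.3273) ≈ 0.57.

P(A) = 0.57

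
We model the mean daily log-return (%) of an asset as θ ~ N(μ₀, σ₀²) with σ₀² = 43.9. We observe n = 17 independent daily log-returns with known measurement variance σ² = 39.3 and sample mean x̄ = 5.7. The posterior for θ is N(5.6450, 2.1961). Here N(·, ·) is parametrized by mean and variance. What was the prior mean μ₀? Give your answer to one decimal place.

μ₀ = 4.6

With known observation variance, the Normal–Normal posterior has precision τ_n = τ₀ + n/σ² and mean μ_n = (τ₀μ₀ + (n/σ²)x̄)/τ_n.
Here τ₀ = 1/43.9 = 0.022779 and τ_data = 17/39.3 = 0.432570, so τ_n = 0.455349.
Rearranging for μ₀: μ₀ = (μ_n·τ_n − τ_data·x̄)/τ₀ = (5.6450·0.455349 − 0.432570·5.7) / 0.022779 = 0.104796/0.022779 ≈ 4.6.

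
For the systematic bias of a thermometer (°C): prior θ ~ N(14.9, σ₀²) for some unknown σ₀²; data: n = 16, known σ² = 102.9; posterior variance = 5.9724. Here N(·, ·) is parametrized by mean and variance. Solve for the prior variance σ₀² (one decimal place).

σ₀² = 83.7

For the Normal–Normal model with known σ², precisions add: τ_n = τ₀ + n/σ².
So 1/σ₀² = 1/5.9724 − 16/102.9 = 0.167437 − 0.155491 = 0.011946.
Hence σ₀² = 1/0.011946 ≈ 83.7.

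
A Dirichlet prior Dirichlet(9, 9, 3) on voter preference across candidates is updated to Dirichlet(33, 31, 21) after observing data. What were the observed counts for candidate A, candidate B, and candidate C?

counts (24, 22, 18)

For a Dirichlet(α) prior with multinomial counts c, the posterior is Dirichlet(α + c) componentwise.
Counts are posterior − prior componentwise: 33−9=24, 31−9=22, 21−3=18.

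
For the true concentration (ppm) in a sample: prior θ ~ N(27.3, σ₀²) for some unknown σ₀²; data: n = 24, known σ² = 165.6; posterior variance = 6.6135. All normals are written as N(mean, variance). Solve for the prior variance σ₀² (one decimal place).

σ₀² = 159.3

For the Normal–Normal model with known σ², precisions add: τ_n = τ₀ + n/σ².
So 1/σ₀² = 1/6.6135 − 24/165.6 = 0.151206 − 0.144928 = 0.006278.
Hence σ₀² = 1/0.006278 ≈ 159.3.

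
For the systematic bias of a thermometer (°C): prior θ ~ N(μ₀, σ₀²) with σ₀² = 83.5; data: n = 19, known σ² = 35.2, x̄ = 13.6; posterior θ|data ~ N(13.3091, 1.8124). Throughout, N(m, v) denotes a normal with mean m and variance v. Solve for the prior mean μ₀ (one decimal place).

μ₀ = 0.2

The posterior mean is a precision-weighted average: μ_n = (τ₀μ₀ + τ_data·x̄)/(τ₀+τ_data), with τ₀=1/σ₀² and τ_data=n/σ².
Here τ₀ = 1/83.5 = 0.011976 and τ_data = 19/35.2 = 0.539773, so τ_n = 0.551749.
Rearranging for μ₀: μ₀ = (μ_n·τ_n − τ_data·x̄)/τ₀ = (13.3091·0.551749 − 0.539773·13.6) / 0.011976 = 0.002370/0.011976 ≈ 0.2.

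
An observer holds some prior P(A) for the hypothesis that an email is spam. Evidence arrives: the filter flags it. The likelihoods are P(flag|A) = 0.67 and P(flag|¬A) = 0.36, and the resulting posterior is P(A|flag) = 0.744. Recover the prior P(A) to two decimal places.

P(A) = 0.61

Bayes' rule in odds form gives O(A|E) = O(A)·[P(E|A)/P(E|¬A)], hence O(A) = O(A|E)/LR.
Posterior odds = 0.744/(1−0.744) = 2.9062. LR = 0.67/0.36 = 1.8611.
Prior odds = 2.9062/1.8611 = 1.5615, so P(A) = 1.5615/(1+1.5615) ≈ 0.61.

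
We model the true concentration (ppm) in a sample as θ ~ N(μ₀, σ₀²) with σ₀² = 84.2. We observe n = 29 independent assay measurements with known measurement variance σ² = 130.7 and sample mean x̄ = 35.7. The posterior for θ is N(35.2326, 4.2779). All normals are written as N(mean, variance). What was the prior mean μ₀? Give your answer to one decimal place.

With known observation variance, the Normal–Normal posterior has precision τ_n = τ₀ + n/σ² and mean μ_n = (τ₀μ₀ + (n/σ²)x̄)/τ_n.
Here τ₀ = 1/84.2 = 0.011876 and τ_data = 29/130.7 = 0.221882, so τ_n = 0.233758.
Rearranging for μ₀: μ₀ = (μ_n·τ_n − τ_data·x̄)/τ₀ = (35.2326·0.233758 − 0.221882·35.7) / 0.011876 = 0.314715/0.011876 ≈ 26.5.

μ₀ = 26.5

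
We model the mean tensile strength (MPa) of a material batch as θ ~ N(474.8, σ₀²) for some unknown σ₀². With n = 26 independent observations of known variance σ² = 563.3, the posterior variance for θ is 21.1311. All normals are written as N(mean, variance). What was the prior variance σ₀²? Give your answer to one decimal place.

For the Normal–Normal model with known σ², precisions add: τ_n = τ₀ + n/σ².
So 1/σ₀² = 1/21.1311 − 26/563.3 = 0.047324 − 0.046157 = 0.001167.
Hence σ₀² = 1/0.001167 ≈ 856.9.

σ₀² = 856.9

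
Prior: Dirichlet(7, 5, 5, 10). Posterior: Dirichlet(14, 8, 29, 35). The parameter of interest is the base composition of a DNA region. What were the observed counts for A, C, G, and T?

counts (7, 3, 24, 25)

For a Dirichlet(α) prior with multinomial counts c, the posterior is Dirichlet(α + c) componentwise.
Counts are posterior − prior componentwise: 14−7=7, 8−5=3, 29−5=24, 35−10=25.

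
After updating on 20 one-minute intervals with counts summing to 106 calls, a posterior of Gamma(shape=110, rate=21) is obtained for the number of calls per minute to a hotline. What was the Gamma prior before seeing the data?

Gamma(shape=4, rate=1)

Gamma–Poisson conjugacy: posterior shape = α + Σxᵢ, posterior rate = β + n.
So α = 110 − 106 = 4 and β = 21 − 20 = 1.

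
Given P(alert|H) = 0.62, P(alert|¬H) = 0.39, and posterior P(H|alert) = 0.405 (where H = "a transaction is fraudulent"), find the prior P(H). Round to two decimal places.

In odds form, posterior odds = prior odds × likelihood ratio, so prior odds = posterior odds ÷ LR.
Posterior odds = 0.405/(1−0.405) = 0.6807. LR = 0.62/0.39 = 1.5897.
Prior odds = 0.6807/1.5897 = 0.4282, so P(H) = 0.4282/(1+0.4282) ≈ 0.30.

P(H) = 0.30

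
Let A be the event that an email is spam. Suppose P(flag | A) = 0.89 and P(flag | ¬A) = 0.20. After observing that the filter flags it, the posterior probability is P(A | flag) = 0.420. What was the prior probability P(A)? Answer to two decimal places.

In odds form, posterior odds = prior odds × likelihood ratio, so prior odds = posterior odds ÷ LR.
Posterior odds = 0.420/(1−0.420) = 0.7241. LR = 0.89/0.20 = 4.4500.
Prior odds = 0.7241/4.4500 = 0.1627, so P(A) = 0.1627/(1+0.1627) ≈ 0.14.

P(A) = 0.14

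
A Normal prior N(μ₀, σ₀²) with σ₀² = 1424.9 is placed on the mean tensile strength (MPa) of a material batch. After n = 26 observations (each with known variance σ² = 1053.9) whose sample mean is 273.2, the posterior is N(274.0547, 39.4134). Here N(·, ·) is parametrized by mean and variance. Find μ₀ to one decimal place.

μ₀ = 304.1

With known observation variance, the Normal–Normal posterior has precision τ_n = τ₀ + n/σ² and mean μ_n = (τ₀μ₀ + (n/σ²)x̄)/τ_n.
Here τ₀ = 1/1424.9 = 0.000702 and τ_data = 26/1053.9 = 0.024670, so τ_n = 0.025372.
Rearranging for μ₀: μ₀ = (μ_n·τ_n − τ_data·x̄)/τ₀ = (274.0547·0.025372 − 0.024670·273.2) / 0.000702 = 0.213472/0.000702 ≈ 304.1.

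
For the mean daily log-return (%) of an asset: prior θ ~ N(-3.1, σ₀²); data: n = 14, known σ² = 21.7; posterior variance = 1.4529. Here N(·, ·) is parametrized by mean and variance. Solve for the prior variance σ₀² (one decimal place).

For the Normal–Normal model with known σ², precisions add: τ_n = τ₀ + n/σ².
So 1/σ₀² = 1/1.4529 − 14/21.7 = 0.688279 − 0.645161 = 0.043118.
Hence σ₀² = 1/0.043118 ≈ 23.2.

σ₀² = 23.2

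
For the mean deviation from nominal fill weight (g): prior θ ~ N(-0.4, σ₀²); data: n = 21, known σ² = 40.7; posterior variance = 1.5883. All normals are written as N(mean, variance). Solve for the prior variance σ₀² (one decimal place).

Posterior precision equals prior precision plus data precision: 1/σ_n² = 1/σ₀² + n/σ².
So 1/σ₀² = 1/1.5883 − 21/40.7 = 0.629604 − 0.515971 = 0.113633.
Hence σ₀² = 1/0.113633 ≈ 8.8.

σ₀² = 8.8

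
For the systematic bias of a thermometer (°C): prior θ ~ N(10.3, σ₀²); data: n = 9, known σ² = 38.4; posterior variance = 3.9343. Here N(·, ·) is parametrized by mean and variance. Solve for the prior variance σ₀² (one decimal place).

Posterior precision equals prior precision plus data precision: 1/σ_n² = 1/σ₀² + n/σ².
So 1/σ₀² = 1/3.9343 − 9/38.4 = 0.254175 − 0.234375 = 0.019800.
Hence σ₀² = 1/0.019800 ≈ 50.5.

σ₀² = 50.5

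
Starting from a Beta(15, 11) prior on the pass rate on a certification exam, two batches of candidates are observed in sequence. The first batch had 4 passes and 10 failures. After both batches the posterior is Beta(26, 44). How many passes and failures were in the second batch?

Sequential conjugate updates are equivalent to a single update on the pooled data, so total successes = posterior α − prior α and total failures = posterior β − prior β.
Total across both batches: 26−15=11 passes, 44−11=33 failures.
Subtract the first batch: 11−4=7 passes and 33−10=23 failures.

7 passes and 23 failures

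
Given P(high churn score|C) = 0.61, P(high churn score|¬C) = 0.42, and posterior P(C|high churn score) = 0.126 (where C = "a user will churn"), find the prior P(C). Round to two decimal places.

P(C) = 0.09

Bayes' rule in odds form gives O(C|E) = O(C)·[P(E|C)/P(E|¬C)], hence O(C) = O(C|E)/LR.
Posterior odds = 0.126/(1−0.126) = 0.1442. LR = 0.61/0.42 = 1.4524.
Prior odds = 0.1442/1.4524 = 0.0993, so P(C) = 0.0993/(1+0.0993) ≈ 0.09.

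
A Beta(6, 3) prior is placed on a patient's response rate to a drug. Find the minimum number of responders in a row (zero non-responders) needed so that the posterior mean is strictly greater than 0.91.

k = 25

After k responders and 0 non-responders the posterior is Beta(6+k, 3), with mean (6+k)/(6+3+k).
Set (6+k)/(9+k) > 0.91 and solve: k > (0.91·9 − 6)/(1 − 0.91) = 24.333.
The smallest integer exceeding 24.333 is 25, and checking k=25: (31)/(34) = 0.9118 > 0.91.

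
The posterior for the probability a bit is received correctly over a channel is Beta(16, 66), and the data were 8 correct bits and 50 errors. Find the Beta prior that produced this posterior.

A Beta(α, β) prior with s successes and f failures in binomial data gives a Beta(α+s, β+f) posterior.
So α = 16 − 8 = 8 and β = 66 − 50 = 16.

Beta(8, 16)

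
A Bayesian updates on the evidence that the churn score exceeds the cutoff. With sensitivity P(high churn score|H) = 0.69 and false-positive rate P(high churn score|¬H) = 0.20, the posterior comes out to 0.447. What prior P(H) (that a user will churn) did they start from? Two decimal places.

In odds form, posterior odds = prior odds × likelihood ratio, so prior odds = posterior odds ÷ LR.
Posterior odds = 0.447/(1−0.447) = 0.8083. LR = 0.69/0.20 = 3.4500.
Prior odds = 0.8083/3.4500 = 0.2343, so P(H) = 0.2343/(1+0.2343) ≈ 0.19.

P(H) = 0.19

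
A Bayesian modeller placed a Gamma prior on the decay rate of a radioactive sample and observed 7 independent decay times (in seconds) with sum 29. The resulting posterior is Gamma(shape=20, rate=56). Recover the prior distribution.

Gamma(shape=13, rate=27)

For an exponential likelihood with a Gamma(α, β) prior on the rate, n observations with total T give posterior Gamma(α+n, β+T).
So α = 20 − 7 = 13 and β = 56 − 29 = 27.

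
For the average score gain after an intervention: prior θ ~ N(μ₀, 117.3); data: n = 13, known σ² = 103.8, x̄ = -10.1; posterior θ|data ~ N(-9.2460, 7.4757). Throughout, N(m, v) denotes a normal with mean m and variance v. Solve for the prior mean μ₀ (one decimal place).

The posterior mean is a precision-weighted average: μ_n = (τ₀μ₀ + τ_data·x̄)/(τ₀+τ_data), with τ₀=1/σ₀² and τ_data=n/σ².
Here τ₀ = 1/117.3 = 0.008525 and τ_data = 13/103.8 = 0.125241, so τ_n = 0.133766.
Rearranging for μ₀: μ₀ = (μ_n·τ_n − τ_data·x̄)/τ₀ = (-9.2460·0.133766 − 0.125241·-10.1) / 0.008525 = 0.028134/0.008525 ≈ 3.3.

μ₀ = 3.3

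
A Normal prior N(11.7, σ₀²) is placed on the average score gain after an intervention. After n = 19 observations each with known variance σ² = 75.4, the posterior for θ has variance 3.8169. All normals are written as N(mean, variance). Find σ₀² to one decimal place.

Posterior precision equals prior precision plus data precision: 1/σ_n² = 1/σ₀² + n/σ².
So 1/σ₀² = 1/3.8169 − 19/75.4 = 0.261993 − 0.251989 = 0.010004.
Hence σ₀² = 1/0.010004 ≈ 100.0.

σ₀² = 100.0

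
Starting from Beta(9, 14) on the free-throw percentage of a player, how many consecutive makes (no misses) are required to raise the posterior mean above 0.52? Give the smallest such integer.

After k makes and 0 misses the posterior is Beta(9+k, 14), with mean (9+k)/(9+14+k).
Set (9+k)/(23+k) > 0.52 and solve: k > (0.52·23 − 9)/(1 − 0.52) = 6.167.
The smallest integer exceeding 6.167 is 7, and checking k=7: (16)/(30) = 0.5333 > 0.52.

k = 7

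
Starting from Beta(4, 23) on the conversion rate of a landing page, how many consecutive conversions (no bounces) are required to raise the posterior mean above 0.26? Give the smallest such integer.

After k conversions and 0 bounces the posterior is Beta(4+k, 23), with mean (4+k)/(4+23+k).
Set (4+k)/(27+k) > 0.26 and solve: k > (0.26·27 − 4)/(1 − 0.26) = 4.081.
The smallest integer exceeding 4.081 is 5.

k = 5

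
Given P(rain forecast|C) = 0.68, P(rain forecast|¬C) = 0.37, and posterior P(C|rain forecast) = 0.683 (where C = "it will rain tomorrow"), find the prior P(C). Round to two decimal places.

Bayes' rule in odds form gives O(C|E) = O(C)·[P(E|C)/P(E|¬C)], hence O(C) = O(C|E)/LR.
Posterior odds = 0.683/(1−0.683) = 2.1546. LR = 0.68/0.37 = 1.8378.
Prior odds = 2.1546/1.8378 = 1.1724, so P(C) = 1.1724/(1+1.1724) ≈ 0.54.

P(C) = 0.54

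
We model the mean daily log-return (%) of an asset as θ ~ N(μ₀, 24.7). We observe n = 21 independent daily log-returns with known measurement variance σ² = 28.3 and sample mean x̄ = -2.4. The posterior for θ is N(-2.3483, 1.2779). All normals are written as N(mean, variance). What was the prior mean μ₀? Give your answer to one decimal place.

μ₀ = -1.4

The posterior mean is a precision-weighted average: μ_n = (τ₀μ₀ + τ_data·x̄)/(τ₀+τ_data), with τ₀=1/σ₀² and τ_data=n/σ².
Here τ₀ = 1/24.7 = 0.040486 and τ_data = 21/28.3 = 0.742049, so τ_n = 0.782535.
Rearranging for μ₀: μ₀ = (μ_n·τ_n − τ_data·x̄)/τ₀ = (-2.3483·0.782535 − 0.742049·-2.4) / 0.040486 = -0.056709/0.040486 ≈ -1.4.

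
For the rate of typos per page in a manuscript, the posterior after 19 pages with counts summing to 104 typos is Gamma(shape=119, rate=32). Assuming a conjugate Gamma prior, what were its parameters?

Gamma(shape=15, rate=13)

Gamma–Poisson conjugacy: posterior shape = α + Σxᵢ, posterior rate = β + n.
So α = 119 − 104 = 15 and β = 32 − 19 = 13.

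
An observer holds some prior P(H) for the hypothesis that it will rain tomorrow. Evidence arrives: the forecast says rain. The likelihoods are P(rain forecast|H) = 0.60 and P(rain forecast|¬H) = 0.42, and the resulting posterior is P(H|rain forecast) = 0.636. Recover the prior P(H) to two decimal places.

P(H) = 0.55

In odds form, posterior odds = prior odds × likelihood ratio, so prior odds = posterior odds ÷ LR.
Posterior odds = 0.636/(1−0.636) = 1.7473. LR = 0.60/0.42 = 1.4286.
Prior odds = 1.7473/1.4286 = 1.2231, so P(H) = 1.2231/(1+1.2231) ≈ 0.55.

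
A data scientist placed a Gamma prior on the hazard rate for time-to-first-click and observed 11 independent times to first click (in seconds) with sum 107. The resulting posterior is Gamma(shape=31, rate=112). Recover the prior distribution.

Gamma–exponential conjugacy: posterior shape = α + n, posterior rate = β + Σtᵢ.
So α = 31 − 11 = 20 and β = 112 − 107 = 5.

Gamma(shape=20, rate=5)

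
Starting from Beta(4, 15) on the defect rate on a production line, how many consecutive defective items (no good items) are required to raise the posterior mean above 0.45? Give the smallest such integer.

After k defective items and 0 good items the posterior is Beta(4+k, 15), with mean (4+k)/(4+15+k).
Set (4+k)/(19+k) > 0.45 and solve: k > (0.45·19 − 4)/(1 − 0.45) = 8.273.
The smallest integer exceeding 8.273 is 9.

k = 9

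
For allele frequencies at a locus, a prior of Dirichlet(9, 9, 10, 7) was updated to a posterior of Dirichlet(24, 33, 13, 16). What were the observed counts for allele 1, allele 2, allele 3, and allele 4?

counts (15, 24, 3, 9)

For a Dirichlet(α) prior with multinomial counts c, the posterior is Dirichlet(α + c) componentwise.
Counts are posterior − prior componentwise: 24−9=15, 33−9=24, 13−10=3, 16−7=9.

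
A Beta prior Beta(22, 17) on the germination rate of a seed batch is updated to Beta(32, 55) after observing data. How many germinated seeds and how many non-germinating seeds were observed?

10 germinated seeds and 38 non-germinating seeds

Beta is conjugate to the binomial likelihood: posterior = Beta(a+s, b+f).
So s = 32 − 22 = 10 and f = 55 − 17 = 38.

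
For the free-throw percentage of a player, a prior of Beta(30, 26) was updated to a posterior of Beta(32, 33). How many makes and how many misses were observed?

A Beta(α, β) prior with s successes and f failures in binomial data gives a Beta(α+s, β+f) posterior.
So s = 32 − 30 = 2 and f = 33 − 26 = 7.

2 makes and 7 misses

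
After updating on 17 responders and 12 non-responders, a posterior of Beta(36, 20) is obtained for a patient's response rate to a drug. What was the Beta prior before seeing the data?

Beta(19, 8)

A Beta(a, b) prior with s successes and f failures in binomial data gives a Beta(a+s, b+f) posterior.
Subtract the data counts: 36−17=19, 20−12=8.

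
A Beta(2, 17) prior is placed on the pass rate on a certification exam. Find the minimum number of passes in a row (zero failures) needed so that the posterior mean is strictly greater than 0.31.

After k passes and 0 failures the posterior is Beta(2+k, 17), with mean (2+k)/(2+17+k).
Set (2+k)/(19+k) > 0.31 and solve: k > (0.31·19 − 2)/(1 − 0.31) = 5.638.
The smallest integer exceeding 5.638 is 6, and checking k=6: (8)/(25) = 0.3200 > 0.31.

k = 6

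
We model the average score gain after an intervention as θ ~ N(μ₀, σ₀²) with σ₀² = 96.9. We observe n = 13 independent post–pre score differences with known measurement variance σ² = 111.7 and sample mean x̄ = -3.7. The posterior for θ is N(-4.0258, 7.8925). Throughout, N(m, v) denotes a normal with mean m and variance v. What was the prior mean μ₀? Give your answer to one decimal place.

μ₀ = -7.7

With known observation variance, the Normal–Normal posterior has precision τ_n = τ₀ + n/σ² and mean μ_n = (τ₀μ₀ + (n/σ²)x̄)/τ_n.
Here τ₀ = 1/96.9 = 0.010320 and τ_data = 13/111.7 = 0.116383, so τ_n = 0.126703.
Rearranging for μ₀: μ₀ = (μ_n·τ_n − τ_data·x̄)/τ₀ = (-4.0258·0.126703 − 0.116383·-3.7) / 0.010320 = -0.079464/0.010320 ≈ -7.7.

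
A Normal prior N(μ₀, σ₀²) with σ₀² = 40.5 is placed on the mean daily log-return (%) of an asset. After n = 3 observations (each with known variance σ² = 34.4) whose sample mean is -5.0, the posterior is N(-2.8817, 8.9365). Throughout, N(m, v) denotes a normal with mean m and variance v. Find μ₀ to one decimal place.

μ₀ = 4.6

The posterior mean is a precision-weighted average: μ_n = (τ₀μ₀ + τ_data·x̄)/(τ₀+τ_data), with τ₀=1/σ₀² and τ_data=n/σ².
Here τ₀ = 1/40.5 = 0.024691 and τ_data = 3/34.4 = 0.087209, so τ_n = 0.111900.
Rearranging for μ₀: μ₀ = (μ_n·τ_n − τ_data·x̄)/τ₀ = (-2.8817·0.111900 − 0.087209·-5.0) / 0.024691 = 0.113583/0.024691 ≈ 4.6.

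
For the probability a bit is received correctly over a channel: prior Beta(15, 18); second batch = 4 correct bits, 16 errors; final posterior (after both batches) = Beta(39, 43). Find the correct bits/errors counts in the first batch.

Sequential conjugate updates are equivalent to a single update on the pooled data, so total successes = posterior α − prior α and total failures = posterior β − prior β.
Total across both batches: 39−15=24 correct bits, 43−18=25 errors.
Subtract the second batch: 24−4=20 correct bits and 25−16=9 errors.

20 correct bits and 9 errors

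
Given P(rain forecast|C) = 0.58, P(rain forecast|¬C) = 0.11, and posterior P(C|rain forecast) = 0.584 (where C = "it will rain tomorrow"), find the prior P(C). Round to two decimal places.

P(C) = 0.21

Bayes' rule in odds form gives O(C|E) = O(C)·[P(E|C)/P(E|¬C)], hence O(C) = O(C|E)/LR.
Posterior odds = 0.584/(1−0.584) = 1.4038. LR = 0.58/0.11 = 5.2727.
Prior odds = 1.4038/5.2727 = 0.2662, so P(C) = 0.2662/(1+0.2662) ≈ 0.21.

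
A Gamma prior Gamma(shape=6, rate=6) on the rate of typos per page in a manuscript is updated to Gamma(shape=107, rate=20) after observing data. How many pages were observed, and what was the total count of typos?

n = 14 pages with total 101 typos

A Gamma(α, β) prior (rate parametrization) on a Poisson rate with n observations summing to S gives posterior Gamma(α+S, β+n).
Matching: Σxᵢ = 107 − 6 = 101 and n = 20 − 6 = 14.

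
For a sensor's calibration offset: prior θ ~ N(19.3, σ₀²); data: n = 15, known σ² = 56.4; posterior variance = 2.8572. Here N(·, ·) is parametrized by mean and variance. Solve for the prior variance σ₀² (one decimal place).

σ₀² = 11.9

For the Normal–Normal model with known σ², precisions add: τ_n = τ₀ + n/σ².
So 1/σ₀² = 1/2.8572 − 15/56.4 = 0.349993 − 0.265957 = 0.084036.
Hence σ₀² = 1/0.084036 ≈ 11.9.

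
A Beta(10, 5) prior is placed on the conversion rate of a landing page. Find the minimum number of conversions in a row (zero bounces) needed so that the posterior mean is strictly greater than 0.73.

After k conversions and 0 bounces the posterior is Beta(10+k, 5), with mean (10+k)/(10+5+k).
Set (10+k)/(15+k) > 0.73 and solve: k > (0.73·15 − 10)/(1 − 0.73) = 3.519.
The smallest integer exceeding 3.519 is 4.

k = 4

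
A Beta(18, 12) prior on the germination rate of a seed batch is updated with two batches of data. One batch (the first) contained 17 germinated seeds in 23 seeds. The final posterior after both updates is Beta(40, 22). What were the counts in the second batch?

Because Beta–binomial updating is additive in the counts, the combined data contributed (α_post−α_prior, β_post−β_prior) successes and failures.
Total across both batches: 40−18=22 germinated seeds, 22−12=10 non-germinating seeds.
Subtract the first batch: 22−17=5 germinated seeds and 10−6=4 non-germinating seeds.

5 germinated seeds and 4 non-germinating seeds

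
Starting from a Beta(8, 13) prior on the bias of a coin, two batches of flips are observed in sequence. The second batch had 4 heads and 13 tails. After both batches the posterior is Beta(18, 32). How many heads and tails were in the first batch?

Because Beta–binomial updating is additive in the counts, the combined data contributed (α_post−α_prior, β_post−β_prior) successes and failures.
Total across both batches: 18−8=10 heads, 32−13=19 tails.
Subtract the second batch: 10−4=6 heads and 19−13=6 tails.

6 heads and 6 tails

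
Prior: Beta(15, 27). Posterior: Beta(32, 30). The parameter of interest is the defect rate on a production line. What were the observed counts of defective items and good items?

17 defective items and 3 good items

Under Beta–binomial conjugacy the posterior parameters are (α+s, β+f).
So s = 32 − 15 = 17 and f = 30 − 27 = 3.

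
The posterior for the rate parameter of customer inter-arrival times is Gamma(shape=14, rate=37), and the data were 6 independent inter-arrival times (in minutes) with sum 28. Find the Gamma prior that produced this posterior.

Gamma(shape=8, rate=9)

For an exponential likelihood with a Gamma(α, β) prior on the rate, n observations with total T give posterior Gamma(α+n, β+T).
So α = 14 − 6 = 8 and β = 37 − 28 = 9.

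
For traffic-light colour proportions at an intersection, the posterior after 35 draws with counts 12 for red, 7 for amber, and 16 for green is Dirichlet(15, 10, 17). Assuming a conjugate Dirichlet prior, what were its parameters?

For a Dirichlet(α) prior with multinomial counts c, the posterior is Dirichlet(α + c) componentwise.
Subtract each count from the matching posterior parameter: 15−12=3, 10−7=3, 17−16=1.

Dirichlet(3, 3, 1)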